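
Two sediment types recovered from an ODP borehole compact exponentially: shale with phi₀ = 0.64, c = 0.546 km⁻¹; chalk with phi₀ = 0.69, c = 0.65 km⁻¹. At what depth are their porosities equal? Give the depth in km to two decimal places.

Set phi₀ₐ e^(−cₐz) = phi₀ᵦ e^(−cᵦz) ⇒ ln(phi₀ₐ/phi₀ᵦ) = (cₐ − cᵦ)·z
z = ln(0.64/0.69) / (0.546 − 0.65) = -0.0752 / -0.104 = 0.723 km

0.72 km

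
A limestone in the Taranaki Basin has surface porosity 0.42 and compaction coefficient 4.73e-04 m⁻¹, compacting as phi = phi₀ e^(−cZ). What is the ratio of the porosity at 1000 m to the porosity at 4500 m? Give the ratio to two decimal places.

5.24

Working in km (1 km = 1000 m; c in km⁻¹ = c in m⁻¹ × 1000):
phi(Z₁)/phi(Z₂) = e^(−c·Z₁)/e^(−c·Z₂) = e^{c(Z₂−Z₁)}
= exp(0.473 × 3.5) = exp(1.655) = 5.2357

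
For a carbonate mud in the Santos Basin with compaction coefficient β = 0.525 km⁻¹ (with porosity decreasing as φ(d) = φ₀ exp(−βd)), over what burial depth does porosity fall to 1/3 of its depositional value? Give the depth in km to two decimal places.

φ/φ₀ = 1/3 ⇒ exp(−β·d) = 1/3 ⇒ d = ln(3) / β
d = 1.0986 / 0.525 = 2.093 km

2.09 km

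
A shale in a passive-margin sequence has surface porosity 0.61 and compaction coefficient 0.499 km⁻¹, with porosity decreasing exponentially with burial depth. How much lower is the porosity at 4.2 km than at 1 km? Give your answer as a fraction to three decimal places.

φ(1) = 0.61·e^(−0.499×1) = 0.3704
φ(4.2) = 0.61·e^(−0.499×4.2) = 0.0750
Δφ = 0.3704 − 0.0750 = 0.2953

0.295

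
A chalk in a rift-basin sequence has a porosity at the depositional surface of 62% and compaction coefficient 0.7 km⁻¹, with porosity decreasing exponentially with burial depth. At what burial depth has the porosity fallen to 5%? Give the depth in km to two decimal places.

Invert Athy's law: d = ln(n₀/n) / β
d = ln(0.62/0.05) / 0.7 = ln(12.4) / 0.7 = 2.5177 / 0.7 = 3.597 km

3.60 km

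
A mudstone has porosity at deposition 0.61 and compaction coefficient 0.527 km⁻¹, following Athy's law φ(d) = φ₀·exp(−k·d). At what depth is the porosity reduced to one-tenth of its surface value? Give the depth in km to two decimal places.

φ/φ₀ = 1/10 ⇒ exp(−k·d) = 1/10 ⇒ d = ln(10) / k
d = 2.3026 / 0.527 = 4.369 km

4.37 km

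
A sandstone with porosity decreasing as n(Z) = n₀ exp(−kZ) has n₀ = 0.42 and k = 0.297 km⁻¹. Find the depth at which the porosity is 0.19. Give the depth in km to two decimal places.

Invert Athy's law: Z = ln(n₀/n) / k
Z = ln(0.42/0.19) / 0.297 = ln(2.211) / 0.297 = 0.7932 / 0.297 = 2.671 km

2.67 km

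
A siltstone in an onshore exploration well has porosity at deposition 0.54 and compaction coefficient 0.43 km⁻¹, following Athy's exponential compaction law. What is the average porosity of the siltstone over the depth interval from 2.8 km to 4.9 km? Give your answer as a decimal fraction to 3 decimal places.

0.107

⟨phi⟩ = (1/(z₂−z₁)) ∫ phi₀ e^(−βz) dz = phi₀·(e^(−β·z₁) − e^(−β·z₂)) / (β·(z₂−z₁))
e^(−0.43×2.8) = 0.3000; e^(−0.43×4.9) = 0.1216
⟨phi⟩ = 0.54 × (0.3000 − 0.1216) / (0.43 × 2.1) = 0.54 × 0.1976 = 0.1067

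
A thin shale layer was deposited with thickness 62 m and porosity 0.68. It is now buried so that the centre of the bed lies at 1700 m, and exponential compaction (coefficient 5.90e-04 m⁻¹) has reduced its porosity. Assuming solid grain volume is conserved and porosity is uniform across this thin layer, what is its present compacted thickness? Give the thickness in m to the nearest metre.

Working in km (1 km = 1000 m; c in km⁻¹ = c in m⁻¹ × 1000):
Porosity at 1.7 km: phi = 0.68·exp(−0.59×1.7) = 0.2494
Solid-volume conservation: h(1−phi) = h₀(1−phi₀) ⇒ h = h₀·(1−phi₀)/(1−phi)
h = 0.062 × (1 − 0.68)/(1 − 0.2494) = 0.062 × 0.4263 = 0.0264 km

26 m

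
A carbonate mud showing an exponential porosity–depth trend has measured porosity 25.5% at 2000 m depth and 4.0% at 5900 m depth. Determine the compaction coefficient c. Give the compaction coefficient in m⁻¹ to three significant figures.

0.000475 m⁻¹

Working in km (1 km = 1000 m; c in km⁻¹ = c in m⁻¹ × 1000):
Athy: n(d) = n₀ e^(−cd) ⇒ n₁/n₂ = e^{c(d₂−d₁)} ⇒ c = ln(n₁/n₂)/(d₂−d₁)
c = ln(0.255/0.04) / (5.9 − 2) = ln(6.375) / 3.9 = 1.8524 / 3.9 = 0.475 km⁻¹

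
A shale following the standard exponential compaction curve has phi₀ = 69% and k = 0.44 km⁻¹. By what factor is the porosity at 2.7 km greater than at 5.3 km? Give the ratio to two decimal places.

phi(d₁)/phi(d₂) = e^(−k·d₁)/e^(−k·d₂) = e^{k(d₂−d₁)}
= exp(0.44 × 2.6) = exp(1.144) = 3.1393

3.14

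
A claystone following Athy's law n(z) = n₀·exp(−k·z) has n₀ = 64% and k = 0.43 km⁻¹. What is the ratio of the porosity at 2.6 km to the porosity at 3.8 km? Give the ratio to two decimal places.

n(z₁)/n(z₂) = e^(−k·z₁)/e^(−k·z₂) = e^{k(z₂−z₁)}
= exp(0.43 × 1.2) = exp(0.516) = 1.6753

1.68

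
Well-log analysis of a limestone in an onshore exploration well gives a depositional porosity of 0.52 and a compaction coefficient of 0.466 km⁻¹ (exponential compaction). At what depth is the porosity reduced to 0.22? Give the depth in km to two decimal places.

Invert Athy's law: Z = ln(n₀/n) / β
Z = ln(0.52/0.22) / 0.466 = ln(2.364) / 0.466 = 0.8602 / 0.466 = 1.846 km

1.85 km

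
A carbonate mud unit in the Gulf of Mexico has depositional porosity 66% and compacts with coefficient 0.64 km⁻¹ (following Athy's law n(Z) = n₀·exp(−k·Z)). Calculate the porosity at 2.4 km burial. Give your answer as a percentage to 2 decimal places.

14.21%

n = n₀·exp(−k·Z) = 0.66 × exp(−0.64 × 2.4) = 0.66 × exp(−1.536)
  = 0.66 × 0.2152 = 0.1421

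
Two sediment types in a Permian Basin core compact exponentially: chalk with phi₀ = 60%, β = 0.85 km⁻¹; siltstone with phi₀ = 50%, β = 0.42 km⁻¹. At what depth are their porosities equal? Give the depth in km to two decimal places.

0.42 km

Set phi₀ₐ e^(−βₐZ) = phi₀ᵦ e^(−βᵦZ) ⇒ ln(phi₀ₐ/phi₀ᵦ) = (βₐ − βᵦ)·Z
Z = ln(0.6/0.5) / (0.85 − 0.42) = 0.1823 / 0.43 = 0.424 km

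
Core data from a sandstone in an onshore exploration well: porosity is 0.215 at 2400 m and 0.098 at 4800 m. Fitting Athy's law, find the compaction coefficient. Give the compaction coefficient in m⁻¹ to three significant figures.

0.000327 m⁻¹

Working in km (1 km = 1000 m; β in km⁻¹ = β in m⁻¹ × 1000):
Athy: φ(d) = φ₀ e^(−βd) ⇒ φ₁/φ₂ = e^{β(d₂−d₁)} ⇒ β = ln(φ₁/φ₂)/(d₂−d₁)
β = ln(0.215/0.098) / (4.8 − 2.4) = ln(2.194) / 2.4 = 0.7857 / 2.4 = 0.3274 km⁻¹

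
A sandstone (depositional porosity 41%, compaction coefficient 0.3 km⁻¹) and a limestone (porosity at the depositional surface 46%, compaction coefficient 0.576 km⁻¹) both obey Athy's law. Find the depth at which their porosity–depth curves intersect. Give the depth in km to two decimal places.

Set φ₀ₐ e^(−βₐd) = φ₀ᵦ e^(−βᵦd) ⇒ ln(φ₀ₐ/φ₀ᵦ) = (βₐ − βᵦ)·d
d = ln(0.41/0.46) / (0.3 − 0.576) = -0.1151 / -0.276 = 0.417 km

0.42 km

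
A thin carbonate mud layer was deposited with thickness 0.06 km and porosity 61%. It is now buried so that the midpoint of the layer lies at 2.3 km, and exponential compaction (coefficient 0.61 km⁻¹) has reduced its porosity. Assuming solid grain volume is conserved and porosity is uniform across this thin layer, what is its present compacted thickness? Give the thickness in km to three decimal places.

Porosity at 2.3 km: n = 0.61·exp(−0.61×2.3) = 0.1500
Solid-volume conservation: h(1−n) = h₀(1−n₀) ⇒ h = h₀·(1−n₀)/(1−n)
h = 0.06 × (1 − 0.61)/(1 − 0.1500) = 0.06 × 0.4588 = 0.0275 km

0.028 km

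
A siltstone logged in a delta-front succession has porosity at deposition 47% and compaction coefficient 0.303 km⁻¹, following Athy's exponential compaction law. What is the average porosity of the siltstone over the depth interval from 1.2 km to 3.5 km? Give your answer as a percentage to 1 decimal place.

23.5%

⟨φ⟩ = (1/(Z₂−Z₁)) ∫ φ₀ e^(−cZ) dZ = φ₀·(e^(−c·Z₁) − e^(−c·Z₂)) / (c·(Z₂−Z₁))
e^(−0.303×1.2) = 0.6952; e^(−0.303×3.5) = 0.3463
⟨φ⟩ = 0.47 × (0.6952 − 0.3463) / (0.303 × 2.3) = 0.47 × 0.5006 = 0.2353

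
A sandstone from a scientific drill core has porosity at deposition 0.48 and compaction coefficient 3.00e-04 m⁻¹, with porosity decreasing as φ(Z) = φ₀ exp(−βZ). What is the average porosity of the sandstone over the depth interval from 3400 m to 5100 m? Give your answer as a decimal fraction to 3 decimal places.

Working in km (1 km = 1000 m; β in km⁻¹ = β in m⁻¹ × 1000):
⟨φ⟩ = (1/(Z₂−Z₁)) ∫ φ₀ e^(−βZ) dZ = φ₀·(e^(−β·Z₁) − e^(−β·Z₂)) / (β·(Z₂−Z₁))
e^(−0.3×3.4) = 0.3606; e^(−0.3×5.1) = 0.2165
⟨φ⟩ = 0.48 × (0.3606 − 0.2165) / (0.3 × 1.7) = 0.48 × 0.2825 = 0.1356

0.136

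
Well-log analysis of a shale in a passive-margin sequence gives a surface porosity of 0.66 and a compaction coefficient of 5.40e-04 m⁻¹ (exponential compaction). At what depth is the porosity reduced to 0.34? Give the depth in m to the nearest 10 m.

Working in km (1 km = 1000 m; c in km⁻¹ = c in m⁻¹ × 1000):
Invert Athy's law: d = ln(n₀/n) / c
d = ln(0.66/0.34) / 0.54 = ln(1.941) / 0.54 = 0.6633 / 0.54 = 1.228 km

1230 m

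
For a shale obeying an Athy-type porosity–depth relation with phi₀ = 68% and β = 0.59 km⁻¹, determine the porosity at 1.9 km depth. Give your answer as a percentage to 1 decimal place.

22.2%

phi = phi₀·exp(−β·d) = 0.68 × exp(−0.59 × 1.9) = 0.68 × exp(−1.121)
  = 0.68 × 0.3260 = 0.2216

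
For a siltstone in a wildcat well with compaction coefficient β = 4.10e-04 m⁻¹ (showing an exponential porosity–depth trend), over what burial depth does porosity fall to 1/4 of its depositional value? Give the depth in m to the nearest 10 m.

Working in km (1 km = 1000 m; β in km⁻¹ = β in m⁻¹ × 1000):
φ/φ₀ = 1/4 ⇒ exp(−β·Z) = 1/4 ⇒ Z = ln(4) / β
Z = 1.3863 / 0.41 = 3.381 km

3380 m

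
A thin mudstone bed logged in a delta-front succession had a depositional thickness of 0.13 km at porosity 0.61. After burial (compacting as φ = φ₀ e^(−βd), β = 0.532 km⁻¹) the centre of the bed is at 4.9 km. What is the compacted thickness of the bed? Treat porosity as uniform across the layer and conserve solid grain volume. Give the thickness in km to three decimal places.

0.053 km

Porosity at 4.9 km: φ = 0.61·exp(−0.532×4.9) = 0.0450
Solid-volume conservation: h(1−φ) = h₀(1−φ₀) ⇒ h = h₀·(1−φ₀)/(1−φ)
h = 0.13 × (1 − 0.61)/(1 − 0.0450) = 0.13 × 0.4084 = 0.0531 km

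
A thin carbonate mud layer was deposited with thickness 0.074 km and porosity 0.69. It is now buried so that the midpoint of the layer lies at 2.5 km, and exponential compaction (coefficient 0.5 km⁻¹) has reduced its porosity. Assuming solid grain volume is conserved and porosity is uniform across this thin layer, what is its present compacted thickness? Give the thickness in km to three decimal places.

Porosity at 2.5 km: phi = 0.69·exp(−0.5×2.5) = 0.1977
Solid-volume conservation: h(1−phi) = h₀(1−phi₀) ⇒ h = h₀·(1−phi₀)/(1−phi)
h = 0.074 × (1 − 0.69)/(1 − 0.1977) = 0.074 × 0.3864 = 0.0286 km

0.029 km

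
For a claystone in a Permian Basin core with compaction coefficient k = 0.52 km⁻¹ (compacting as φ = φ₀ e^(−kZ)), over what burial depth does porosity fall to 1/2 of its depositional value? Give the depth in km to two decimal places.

φ/φ₀ = 1/2 ⇒ exp(−k·Z) = 1/2 ⇒ Z = ln(2) / k
Z = 0.6931 / 0.52 = 1.333 km

1.33 km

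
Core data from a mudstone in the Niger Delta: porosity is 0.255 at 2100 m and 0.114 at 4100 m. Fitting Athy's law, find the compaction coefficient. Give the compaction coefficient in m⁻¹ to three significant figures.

Working in km (1 km = 1000 m; c in km⁻¹ = c in m⁻¹ × 1000):
Athy: φ(z) = φ₀ e^(−cz) ⇒ φ₁/φ₂ = e^{c(z₂−z₁)} ⇒ c = ln(φ₁/φ₂)/(z₂−z₁)
c = ln(0.255/0.114) / (4.1 − 2.1) = ln(2.237) / 2 = 0.8051 / 2 = 0.4025 km⁻¹

0.000403 m⁻¹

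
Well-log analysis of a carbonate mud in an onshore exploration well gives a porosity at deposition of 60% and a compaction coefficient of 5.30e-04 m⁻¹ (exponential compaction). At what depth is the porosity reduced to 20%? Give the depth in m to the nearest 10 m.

2070 m

Working in km (1 km = 1000 m; β in km⁻¹ = β in m⁻¹ × 1000):
Invert Athy's law: d = ln(n₀/n) / β
d = ln(0.6/0.2) / 0.53 = ln(3) / 0.53 = 1.0986 / 0.53 = 2.073 km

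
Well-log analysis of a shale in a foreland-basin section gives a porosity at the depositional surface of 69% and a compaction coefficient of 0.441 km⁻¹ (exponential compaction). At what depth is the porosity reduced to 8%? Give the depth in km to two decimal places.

Invert Athy's law: Z = ln(φ₀/φ) / k
Z = ln(0.69/0.08) / 0.441 = ln(8.625) / 0.441 = 2.1547 / 0.441 = 4.886 km

4.89 km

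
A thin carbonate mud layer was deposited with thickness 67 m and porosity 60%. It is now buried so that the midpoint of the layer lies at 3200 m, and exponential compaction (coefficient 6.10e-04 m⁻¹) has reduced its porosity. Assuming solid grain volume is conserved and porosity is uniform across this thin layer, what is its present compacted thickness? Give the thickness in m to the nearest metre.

Working in km (1 km = 1000 m; β in km⁻¹ = β in m⁻¹ × 1000):
Porosity at 3.2 km: n = 0.6·exp(−0.61×3.2) = 0.0852
Solid-volume conservation: h(1−n) = h₀(1−n₀) ⇒ h = h₀·(1−n₀)/(1−n)
h = 0.067 × (1 − 0.6)/(1 − 0.0852) = 0.067 × 0.4373 = 0.0293 km

29 m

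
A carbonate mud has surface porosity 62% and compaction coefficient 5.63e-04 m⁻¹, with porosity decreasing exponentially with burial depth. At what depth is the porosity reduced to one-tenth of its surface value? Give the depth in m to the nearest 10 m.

4090 m

Working in km (1 km = 1000 m; c in km⁻¹ = c in m⁻¹ × 1000):
n/n₀ = 1/10 ⇒ exp(−c·z) = 1/10 ⇒ z = ln(10) / c
z = 2.3026 / 0.563 = 4.090 km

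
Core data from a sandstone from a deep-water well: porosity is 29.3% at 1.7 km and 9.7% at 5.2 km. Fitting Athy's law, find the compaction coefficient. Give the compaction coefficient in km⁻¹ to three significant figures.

0.316 km⁻¹

Athy: phi(z) = phi₀ e^(−cz) ⇒ phi₁/phi₂ = e^{c(z₂−z₁)} ⇒ c = ln(phi₁/phi₂)/(z₂−z₁)
c = ln(0.293/0.097) / (5.2 − 1.7) = ln(3.021) / 3.5 = 1.1055 / 3.5 = 0.3158 km⁻¹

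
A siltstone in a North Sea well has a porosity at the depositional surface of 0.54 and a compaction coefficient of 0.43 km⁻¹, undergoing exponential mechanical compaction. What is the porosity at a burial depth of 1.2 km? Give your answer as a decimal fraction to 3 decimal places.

0.322

n = n₀·exp(−c·Z) = 0.54 × exp(−0.43 × 1.2) = 0.54 × exp(−0.516)
  = 0.54 × 0.5969 = 0.3223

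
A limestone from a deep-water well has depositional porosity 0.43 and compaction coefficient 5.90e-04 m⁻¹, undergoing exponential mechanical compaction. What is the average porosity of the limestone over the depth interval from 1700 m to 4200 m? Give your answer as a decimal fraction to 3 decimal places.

0.082

Working in km (1 km = 1000 m; k in km⁻¹ = k in m⁻¹ × 1000):
⟨φ⟩ = (1/(d₂−d₁)) ∫ φ₀ e^(−kd) dd = φ₀·(e^(−k·d₁) − e^(−k·d₂)) / (k·(d₂−d₁))
e^(−0.59×1.7) = 0.3668; e^(−0.59×4.2) = 0.0839
⟨φ⟩ = 0.43 × (0.3668 − 0.0839) / (0.59 × 2.5) = 0.43 × 0.1918 = 0.0825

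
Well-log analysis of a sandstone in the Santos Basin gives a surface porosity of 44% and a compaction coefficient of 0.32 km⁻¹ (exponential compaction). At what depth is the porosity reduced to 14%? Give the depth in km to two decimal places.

3.58 km

Invert Athy's law: d = ln(phi₀/phi) / c
d = ln(0.44/0.14) / 0.32 = ln(3.143) / 0.32 = 1.1451 / 0.32 = 3.579 km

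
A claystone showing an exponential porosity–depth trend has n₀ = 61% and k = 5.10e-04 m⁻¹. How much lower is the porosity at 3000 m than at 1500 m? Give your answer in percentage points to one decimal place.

15.2 percentage points

Working in km (1 km = 1000 m; k in km⁻¹ = k in m⁻¹ × 1000):
n(1.5) = 0.61·e^(−0.51×1.5) = 0.2839
n(3) = 0.61·e^(−0.51×3) = 0.1321
Δn = 0.2839 − 0.1321 = 0.1518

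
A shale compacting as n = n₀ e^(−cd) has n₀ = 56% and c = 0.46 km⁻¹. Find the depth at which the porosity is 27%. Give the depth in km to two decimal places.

1.59 km

Invert Athy's law: d = ln(n₀/n) / c
d = ln(0.56/0.27) / 0.46 = ln(2.074) / 0.46 = 0.7295 / 0.46 = 1.586 km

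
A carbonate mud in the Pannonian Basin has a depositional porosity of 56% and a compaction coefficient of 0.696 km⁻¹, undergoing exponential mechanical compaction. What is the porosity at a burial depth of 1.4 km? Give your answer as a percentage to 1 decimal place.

n = n₀·exp(−β·z) = 0.56 × exp(−0.696 × 1.4) = 0.56 × exp(−0.9744)
  = 0.56 × 0.3774 = 0.2114

21.1%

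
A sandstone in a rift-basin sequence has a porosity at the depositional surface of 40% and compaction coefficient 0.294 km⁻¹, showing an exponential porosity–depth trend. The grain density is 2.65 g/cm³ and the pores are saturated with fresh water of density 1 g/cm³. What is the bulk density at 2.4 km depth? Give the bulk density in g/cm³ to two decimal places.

Porosity at depth: phi = 0.4·exp(−0.294×2.4) = 0.4×0.4938 = 0.1975
Bulk density: ρ_b = (1−phi)ρ_g + phi·ρ_f = 0.8025×2.65 + 0.1975×1
       = 2.127 + 0.198 = 2.324 g/cm³

2.32 g/cm³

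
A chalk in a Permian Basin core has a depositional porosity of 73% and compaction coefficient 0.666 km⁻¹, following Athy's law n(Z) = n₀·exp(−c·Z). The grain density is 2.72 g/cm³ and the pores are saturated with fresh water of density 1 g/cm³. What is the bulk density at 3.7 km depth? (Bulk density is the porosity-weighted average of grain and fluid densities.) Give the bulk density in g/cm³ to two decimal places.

2.61 g/cm³

Porosity at depth: n = 0.73·exp(−0.666×3.7) = 0.73×0.0851 = 0.0621
Bulk density: ρ_b = (1−n)ρ_g + n·ρ_f = 0.9379×2.72 + 0.0621×1
       = 2.551 + 0.062 = 2.613 g/cm³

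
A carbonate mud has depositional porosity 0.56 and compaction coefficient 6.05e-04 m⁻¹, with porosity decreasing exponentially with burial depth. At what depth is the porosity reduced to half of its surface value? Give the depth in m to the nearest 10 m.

1150 m

Working in km (1 km = 1000 m; k in km⁻¹ = k in m⁻¹ × 1000):
phi/phi₀ = 1/2 ⇒ exp(−k·Z) = 1/2 ⇒ Z = ln(2) / k
Z = 0.6931 / 0.605 = 1.146 km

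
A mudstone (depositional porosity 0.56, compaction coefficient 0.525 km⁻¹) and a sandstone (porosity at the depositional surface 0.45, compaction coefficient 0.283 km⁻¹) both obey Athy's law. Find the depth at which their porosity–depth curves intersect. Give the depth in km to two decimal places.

Set φ₀ₐ e^(−βₐz) = φ₀ᵦ e^(−βᵦz) ⇒ ln(φ₀ₐ/φ₀ᵦ) = (βₐ − βᵦ)·z
z = ln(0.56/0.45) / (0.525 − 0.283) = 0.2187 / 0.242 = 0.904 km

0.90 km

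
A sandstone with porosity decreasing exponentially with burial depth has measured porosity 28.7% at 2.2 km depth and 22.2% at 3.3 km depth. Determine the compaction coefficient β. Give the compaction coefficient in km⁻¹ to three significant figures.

Athy: φ(Z) = φ₀ e^(−βZ) ⇒ φ₁/φ₂ = e^{β(Z₂−Z₁)} ⇒ β = ln(φ₁/φ₂)/(Z₂−Z₁)
β = ln(0.287/0.222) / (3.3 − 2.2) = ln(1.293) / 1.1 = 0.2568 / 1.1 = 0.2335 km⁻¹

0.233 km⁻¹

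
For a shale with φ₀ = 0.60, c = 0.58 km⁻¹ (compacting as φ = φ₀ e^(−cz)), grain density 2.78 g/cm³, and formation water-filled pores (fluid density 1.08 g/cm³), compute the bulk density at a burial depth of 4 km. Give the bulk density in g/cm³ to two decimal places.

2.68 g/cm³

Porosity at depth: φ = 0.6·exp(−0.58×4) = 0.6×0.0983 = 0.0590
Bulk density: ρ_b = (1−φ)ρ_g + φ·ρ_f = 0.9410×2.78 + 0.0590×1.08
       = 2.616 + 0.064 = 2.680 g/cm³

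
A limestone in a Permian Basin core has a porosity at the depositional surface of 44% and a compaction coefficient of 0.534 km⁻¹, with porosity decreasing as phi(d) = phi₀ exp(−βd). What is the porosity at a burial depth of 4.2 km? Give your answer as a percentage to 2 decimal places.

phi = phi₀·exp(−β·d) = 0.44 × exp(−0.534 × 4.2) = 0.44 × exp(−2.243)
  = 0.44 × 0.1062 = 0.0467

4.67%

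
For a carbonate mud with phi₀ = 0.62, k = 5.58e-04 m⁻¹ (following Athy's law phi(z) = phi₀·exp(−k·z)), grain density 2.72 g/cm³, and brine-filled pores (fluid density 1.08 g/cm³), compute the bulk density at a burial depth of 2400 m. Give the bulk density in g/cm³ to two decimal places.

2.45 g/cm³

Working in km (1 km = 1000 m; k in km⁻¹ = k in m⁻¹ × 1000):
Porosity at depth: phi = 0.62·exp(−0.558×2.4) = 0.62×0.2621 = 0.1625
Bulk density: ρ_b = (1−phi)ρ_g + phi·ρ_f = 0.8375×2.72 + 0.1625×1.08
       = 2.278 + 0.175 = 2.454 g/cm³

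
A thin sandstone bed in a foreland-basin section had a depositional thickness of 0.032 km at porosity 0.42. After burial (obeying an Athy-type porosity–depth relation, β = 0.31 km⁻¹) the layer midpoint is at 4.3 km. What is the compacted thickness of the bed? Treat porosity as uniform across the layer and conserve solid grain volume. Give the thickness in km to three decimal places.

Porosity at 4.3 km: phi = 0.42·exp(−0.31×4.3) = 0.1107
Solid-volume conservation: h(1−phi) = h₀(1−phi₀) ⇒ h = h₀·(1−phi₀)/(1−phi)
h = 0.032 × (1 − 0.42)/(1 − 0.1107) = 0.032 × 0.6522 = 0.0209 km

0.021 km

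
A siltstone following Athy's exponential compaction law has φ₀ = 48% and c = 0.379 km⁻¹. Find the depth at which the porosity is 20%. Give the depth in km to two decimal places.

Invert Athy's law: Z = ln(φ₀/φ) / c
Z = ln(0.48/0.2) / 0.379 = ln(2.4) / 0.379 = 0.8755 / 0.379 = 2.310 km

2.31 km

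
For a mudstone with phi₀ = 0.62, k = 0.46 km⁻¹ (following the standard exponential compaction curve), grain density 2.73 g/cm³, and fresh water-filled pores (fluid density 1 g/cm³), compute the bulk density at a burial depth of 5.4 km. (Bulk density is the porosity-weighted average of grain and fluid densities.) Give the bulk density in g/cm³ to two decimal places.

2.64 g/cm³

Porosity at depth: phi = 0.62·exp(−0.46×5.4) = 0.62×0.0834 = 0.0517
Bulk density: ρ_b = (1−phi)ρ_g + phi·ρ_f = 0.9483×2.73 + 0.0517×1
       = 2.589 + 0.052 = 2.641 g/cm³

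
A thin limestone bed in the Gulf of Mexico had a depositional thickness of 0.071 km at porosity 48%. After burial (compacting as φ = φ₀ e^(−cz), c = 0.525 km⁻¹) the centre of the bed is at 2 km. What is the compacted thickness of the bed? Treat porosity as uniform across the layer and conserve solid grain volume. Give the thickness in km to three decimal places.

0.044 km

Porosity at 2 km: φ = 0.48·exp(−0.525×2) = 0.1680
Solid-volume conservation: h(1−φ) = h₀(1−φ₀) ⇒ h = h₀·(1−φ₀)/(1−φ)
h = 0.071 × (1 − 0.48)/(1 − 0.1680) = 0.071 × 0.6250 = 0.0444 km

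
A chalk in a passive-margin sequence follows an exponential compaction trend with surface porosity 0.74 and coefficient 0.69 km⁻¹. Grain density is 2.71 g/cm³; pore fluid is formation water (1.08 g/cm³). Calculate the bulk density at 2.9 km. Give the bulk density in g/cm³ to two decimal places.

2.55 g/cm³

Porosity at depth: φ = 0.74·exp(−0.69×2.9) = 0.74×0.1352 = 0.1000
Bulk density: ρ_b = (1−φ)ρ_g + φ·ρ_f = 0.9000×2.71 + 0.1000×1.08
       = 2.439 + 0.108 = 2.547 g/cm³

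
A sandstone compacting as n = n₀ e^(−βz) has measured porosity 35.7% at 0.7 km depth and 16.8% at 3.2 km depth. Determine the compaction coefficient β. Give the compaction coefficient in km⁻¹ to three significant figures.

0.302 km⁻¹

Athy: n(z) = n₀ e^(−βz) ⇒ n₁/n₂ = e^{β(z₂−z₁)} ⇒ β = ln(n₁/n₂)/(z₂−z₁)
β = ln(0.357/0.168) / (3.2 − 0.7) = ln(2.125) / 2.5 = 0.7538 / 2.5 = 0.3015 km⁻¹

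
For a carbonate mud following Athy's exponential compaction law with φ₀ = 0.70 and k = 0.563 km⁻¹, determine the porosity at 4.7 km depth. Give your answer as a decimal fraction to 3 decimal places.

φ = φ₀·exp(−k·Z) = 0.7 × exp(−0.563 × 4.7) = 0.7 × exp(−2.646)
  = 0.7 × 0.0709 = 0.0496

0.050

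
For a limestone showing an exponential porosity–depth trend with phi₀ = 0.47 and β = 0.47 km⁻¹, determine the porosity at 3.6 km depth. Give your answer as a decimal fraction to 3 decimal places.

phi = phi₀·exp(−β·z) = 0.47 × exp(−0.47 × 3.6) = 0.47 × exp(−1.692)
  = 0.47 × 0.1842 = 0.0866

0.087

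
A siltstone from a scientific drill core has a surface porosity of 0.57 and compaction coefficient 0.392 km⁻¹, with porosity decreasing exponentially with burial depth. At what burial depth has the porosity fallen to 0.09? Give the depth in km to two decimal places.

Invert Athy's law: d = ln(φ₀/φ) / β
d = ln(0.57/0.09) / 0.392 = ln(6.333) / 0.392 = 1.8458 / 0.392 = 4.709 km

4.71 km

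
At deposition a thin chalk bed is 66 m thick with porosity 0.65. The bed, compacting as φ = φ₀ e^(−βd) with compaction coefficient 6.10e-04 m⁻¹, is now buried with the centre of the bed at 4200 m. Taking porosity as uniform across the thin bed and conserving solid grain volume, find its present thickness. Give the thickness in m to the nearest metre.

24 m

Working in km (1 km = 1000 m; β in km⁻¹ = β in m⁻¹ × 1000):
Porosity at 4.2 km: φ = 0.65·exp(−0.61×4.2) = 0.0501
Solid-volume conservation: h(1−φ) = h₀(1−φ₀) ⇒ h = h₀·(1−φ₀)/(1−φ)
h = 0.066 × (1 − 0.65)/(1 − 0.0501) = 0.066 × 0.3685 = 0.0243 km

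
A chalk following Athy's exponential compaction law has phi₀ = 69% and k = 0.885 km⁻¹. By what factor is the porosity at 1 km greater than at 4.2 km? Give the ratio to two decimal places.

phi(Z₁)/phi(Z₂) = e^(−k·Z₁)/e^(−k·Z₂) = e^{k(Z₂−Z₁)}
= exp(0.885 × 3.2) = exp(2.832) = 16.9794

16.98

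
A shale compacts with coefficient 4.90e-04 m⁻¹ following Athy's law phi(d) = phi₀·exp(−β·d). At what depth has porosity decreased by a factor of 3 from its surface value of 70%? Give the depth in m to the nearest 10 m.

2240 m

Working in km (1 km = 1000 m; β in km⁻¹ = β in m⁻¹ × 1000):
phi/phi₀ = 1/3 ⇒ exp(−β·d) = 1/3 ⇒ d = ln(3) / β
d = 1.0986 / 0.49 = 2.242 km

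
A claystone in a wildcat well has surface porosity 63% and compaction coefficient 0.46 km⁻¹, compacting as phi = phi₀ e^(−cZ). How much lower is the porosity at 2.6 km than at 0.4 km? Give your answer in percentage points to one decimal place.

phi(0.4) = 0.63·e^(−0.46×0.4) = 0.5241
phi(2.6) = 0.63·e^(−0.46×2.6) = 0.1905
Δphi = 0.5241 − 0.1905 = 0.3336

33.4 percentage points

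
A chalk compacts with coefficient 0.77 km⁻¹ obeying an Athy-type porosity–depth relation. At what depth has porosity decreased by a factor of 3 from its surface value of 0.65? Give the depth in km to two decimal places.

1.43 km

phi/phi₀ = 1/3 ⇒ exp(−β·d) = 1/3 ⇒ d = ln(3) / β
d = 1.0986 / 0.77 = 1.427 km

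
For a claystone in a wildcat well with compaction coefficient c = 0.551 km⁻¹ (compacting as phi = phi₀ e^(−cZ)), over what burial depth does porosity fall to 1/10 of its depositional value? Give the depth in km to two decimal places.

phi/phi₀ = 1/10 ⇒ exp(−c·Z) = 1/10 ⇒ Z = ln(10) / c
Z = 2.3026 / 0.551 = 4.179 km

4.18 km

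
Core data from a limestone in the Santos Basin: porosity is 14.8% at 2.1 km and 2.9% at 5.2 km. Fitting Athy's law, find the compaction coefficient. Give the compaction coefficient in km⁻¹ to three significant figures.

Athy: n(Z) = n₀ e^(−cZ) ⇒ n₁/n₂ = e^{c(Z₂−Z₁)} ⇒ c = ln(n₁/n₂)/(Z₂−Z₁)
c = ln(0.148/0.029) / (5.2 − 2.1) = ln(5.103) / 3.1 = 1.6299 / 3.1 = 0.5258 km⁻¹

0.526 km⁻¹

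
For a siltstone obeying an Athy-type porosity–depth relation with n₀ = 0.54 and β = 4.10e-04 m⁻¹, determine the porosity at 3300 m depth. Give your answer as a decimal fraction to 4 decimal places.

0.1396

Working in km (1 km = 1000 m; β in km⁻¹ = β in m⁻¹ × 1000):
n = n₀·exp(−β·Z) = 0.54 × exp(−0.41 × 3.3) = 0.54 × exp(−1.353)
  = 0.54 × 0.2585 = 0.1396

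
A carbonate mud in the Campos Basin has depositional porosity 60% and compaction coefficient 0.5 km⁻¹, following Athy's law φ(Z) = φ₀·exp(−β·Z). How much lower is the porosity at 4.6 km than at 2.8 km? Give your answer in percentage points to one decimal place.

8.8 percentage points

φ(2.8) = 0.6·e^(−0.5×2.8) = 0.1480
φ(4.6) = 0.6·e^(−0.5×4.6) = 0.0602
Δφ = 0.1480 − 0.0602 = 0.0878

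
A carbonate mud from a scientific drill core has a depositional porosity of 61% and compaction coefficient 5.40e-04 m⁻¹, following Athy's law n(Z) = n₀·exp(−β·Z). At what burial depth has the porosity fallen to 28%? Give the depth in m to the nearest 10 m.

1440 m

Working in km (1 km = 1000 m; β in km⁻¹ = β in m⁻¹ × 1000):
Invert Athy's law: Z = ln(n₀/n) / β
Z = ln(0.61/0.28) / 0.54 = ln(2.179) / 0.54 = 0.7787 / 0.54 = 1.442 km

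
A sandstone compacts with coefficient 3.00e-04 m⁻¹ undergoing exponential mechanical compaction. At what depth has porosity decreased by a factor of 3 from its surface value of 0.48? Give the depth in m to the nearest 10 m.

3660 m

Working in km (1 km = 1000 m; β in km⁻¹ = β in m⁻¹ × 1000):
φ/φ₀ = 1/3 ⇒ exp(−β·z) = 1/3 ⇒ z = ln(3) / β
z = 1.0986 / 0.3 = 3.662 km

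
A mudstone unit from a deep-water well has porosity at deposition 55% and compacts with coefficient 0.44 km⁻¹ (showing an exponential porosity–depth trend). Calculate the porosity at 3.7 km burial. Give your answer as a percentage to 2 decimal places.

φ = φ₀·exp(−k·Z) = 0.55 × exp(−0.44 × 3.7) = 0.55 × exp(−1.628)
  = 0.55 × 0.1963 = 0.1080

10.80%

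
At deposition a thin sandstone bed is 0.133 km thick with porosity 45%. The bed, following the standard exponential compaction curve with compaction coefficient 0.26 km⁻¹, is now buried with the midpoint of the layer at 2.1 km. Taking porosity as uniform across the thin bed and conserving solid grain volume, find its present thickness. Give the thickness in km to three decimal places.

0.099 km

Porosity at 2.1 km: phi = 0.45·exp(−0.26×2.1) = 0.2607
Solid-volume conservation: h(1−phi) = h₀(1−phi₀) ⇒ h = h₀·(1−phi₀)/(1−phi)
h = 0.133 × (1 − 0.45)/(1 − 0.2607) = 0.133 × 0.7439 = 0.0989 km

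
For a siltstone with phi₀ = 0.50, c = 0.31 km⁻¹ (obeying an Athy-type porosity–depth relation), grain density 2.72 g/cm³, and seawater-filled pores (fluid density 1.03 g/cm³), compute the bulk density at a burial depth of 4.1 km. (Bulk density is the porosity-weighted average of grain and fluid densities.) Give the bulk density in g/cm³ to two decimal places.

2.48 g/cm³

Porosity at depth: phi = 0.5·exp(−0.31×4.1) = 0.5×0.2806 = 0.1403
Bulk density: ρ_b = (1−phi)ρ_g + phi·ρ_f = 0.8597×2.72 + 0.1403×1.03
       = 2.338 + 0.144 = 2.483 g/cm³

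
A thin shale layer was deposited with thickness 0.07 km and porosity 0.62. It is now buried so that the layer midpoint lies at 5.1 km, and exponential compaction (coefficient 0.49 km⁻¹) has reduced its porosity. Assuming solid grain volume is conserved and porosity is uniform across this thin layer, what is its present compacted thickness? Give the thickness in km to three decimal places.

0.028 km

Porosity at 5.1 km: phi = 0.62·exp(−0.49×5.1) = 0.0509
Solid-volume conservation: h(1−phi) = h₀(1−phi₀) ⇒ h = h₀·(1−phi₀)/(1−phi)
h = 0.07 × (1 − 0.62)/(1 − 0.0509) = 0.07 × 0.4004 = 0.0280 km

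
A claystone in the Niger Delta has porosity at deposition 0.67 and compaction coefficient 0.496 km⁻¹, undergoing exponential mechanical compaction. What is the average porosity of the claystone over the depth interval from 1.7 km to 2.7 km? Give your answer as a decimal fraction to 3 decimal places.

⟨φ⟩ = (1/(Z₂−Z₁)) ∫ φ₀ e^(−cZ) dZ = φ₀·(e^(−c·Z₁) − e^(−c·Z₂)) / (c·(Z₂−Z₁))
e^(−0.496×1.7) = 0.4303; e^(−0.496×2.7) = 0.2621
⟨φ⟩ = 0.67 × (0.4303 − 0.2621) / (0.496 × 1) = 0.67 × 0.3393 = 0.2273

0.227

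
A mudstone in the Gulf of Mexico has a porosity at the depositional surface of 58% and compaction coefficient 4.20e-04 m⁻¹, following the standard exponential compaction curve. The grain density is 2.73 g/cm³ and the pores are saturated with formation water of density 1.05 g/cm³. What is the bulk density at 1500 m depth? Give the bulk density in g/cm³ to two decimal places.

Working in km (1 km = 1000 m; β in km⁻¹ = β in m⁻¹ × 1000):
Porosity at depth: n = 0.58·exp(−0.42×1.5) = 0.58×0.5326 = 0.3089
Bulk density: ρ_b = (1−n)ρ_g + n·ρ_f = 0.6911×2.73 + 0.3089×1.05
       = 1.887 + 0.324 = 2.211 g/cm³

2.21 g/cm³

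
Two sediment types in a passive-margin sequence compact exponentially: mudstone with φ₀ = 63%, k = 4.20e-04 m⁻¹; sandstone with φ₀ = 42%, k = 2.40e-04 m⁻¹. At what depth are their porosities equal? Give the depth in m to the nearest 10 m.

2250 m

Working in km (1 km = 1000 m; k in km⁻¹ = k in m⁻¹ × 1000):
Set φ₀ₐ e^(−kₐZ) = φ₀ᵦ e^(−kᵦZ) ⇒ ln(φ₀ₐ/φ₀ᵦ) = (kₐ − kᵦ)·Z
Z = ln(0.63/0.42) / (0.42 − 0.24) = 0.4055 / 0.18 = 2.253 km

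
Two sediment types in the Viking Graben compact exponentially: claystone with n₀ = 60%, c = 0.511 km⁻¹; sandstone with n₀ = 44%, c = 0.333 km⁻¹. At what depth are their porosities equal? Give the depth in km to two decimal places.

Set n₀ₐ e^(−cₐz) = n₀ᵦ e^(−cᵦz) ⇒ ln(n₀ₐ/n₀ᵦ) = (cₐ − cᵦ)·z
z = ln(0.6/0.44) / (0.511 − 0.333) = 0.3102 / 0.178 = 1.742 km

1.74 km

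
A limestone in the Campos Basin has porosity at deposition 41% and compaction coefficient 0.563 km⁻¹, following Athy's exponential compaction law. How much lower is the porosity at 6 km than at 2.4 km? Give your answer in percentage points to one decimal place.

9.2 percentage points

phi(2.4) = 0.41·e^(−0.563×2.4) = 0.1062
phi(6) = 0.41·e^(−0.563×6) = 0.0140
Δphi = 0.1062 − 0.0140 = 0.0922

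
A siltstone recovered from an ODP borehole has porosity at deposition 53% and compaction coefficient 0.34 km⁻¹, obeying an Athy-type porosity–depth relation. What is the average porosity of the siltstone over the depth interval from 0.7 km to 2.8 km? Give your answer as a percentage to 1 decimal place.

29.9%

⟨n⟩ = (1/(Z₂−Z₁)) ∫ n₀ e^(−βZ) dZ = n₀·(e^(−β·Z₁) − e^(−β·Z₂)) / (β·(Z₂−Z₁))
e^(−0.34×0.7) = 0.7882; e^(−0.34×2.8) = 0.3860
⟨n⟩ = 0.53 × (0.7882 − 0.3860) / (0.34 × 2.1) = 0.53 × 0.5634 = 0.2986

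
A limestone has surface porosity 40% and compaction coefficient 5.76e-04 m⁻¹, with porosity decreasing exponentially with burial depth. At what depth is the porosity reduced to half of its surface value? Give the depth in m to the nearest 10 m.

1200 m

Working in km (1 km = 1000 m; β in km⁻¹ = β in m⁻¹ × 1000):
phi/phi₀ = 1/2 ⇒ exp(−β·Z) = 1/2 ⇒ Z = ln(2) / β
Z = 0.6931 / 0.576 = 1.203 km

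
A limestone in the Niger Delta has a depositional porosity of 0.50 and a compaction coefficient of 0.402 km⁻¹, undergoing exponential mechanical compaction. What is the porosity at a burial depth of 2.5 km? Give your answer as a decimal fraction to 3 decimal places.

φ = φ₀·exp(−k·z) = 0.5 × exp(−0.402 × 2.5) = 0.5 × exp(−1.005)
  = 0.5 × 0.3660 = 0.1830

0.183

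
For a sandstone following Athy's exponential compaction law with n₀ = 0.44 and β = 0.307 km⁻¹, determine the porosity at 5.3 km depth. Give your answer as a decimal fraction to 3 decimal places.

0.086

n = n₀·exp(−β·d) = 0.44 × exp(−0.307 × 5.3) = 0.44 × exp(−1.627)
  = 0.44 × 0.1965 = 0.0865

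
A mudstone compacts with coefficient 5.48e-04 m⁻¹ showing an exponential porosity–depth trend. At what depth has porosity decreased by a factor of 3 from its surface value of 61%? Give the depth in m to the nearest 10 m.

Working in km (1 km = 1000 m; k in km⁻¹ = k in m⁻¹ × 1000):
φ/φ₀ = 1/3 ⇒ exp(−k·d) = 1/3 ⇒ d = ln(3) / k
d = 1.0986 / 0.548 = 2.005 km

2000 m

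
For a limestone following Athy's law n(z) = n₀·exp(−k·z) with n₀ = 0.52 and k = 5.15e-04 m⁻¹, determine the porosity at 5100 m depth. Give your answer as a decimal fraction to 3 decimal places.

0.038

Working in km (1 km = 1000 m; k in km⁻¹ = k in m⁻¹ × 1000):
n = n₀·exp(−k·z) = 0.52 × exp(−0.515 × 5.1) = 0.52 × exp(−2.627)
  = 0.52 × 0.0723 = 0.0376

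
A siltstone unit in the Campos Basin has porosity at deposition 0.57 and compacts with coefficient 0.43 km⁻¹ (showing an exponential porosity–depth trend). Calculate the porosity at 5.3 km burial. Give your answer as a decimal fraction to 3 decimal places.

phi = phi₀·exp(−β·Z) = 0.57 × exp(−0.43 × 5.3) = 0.57 × exp(−2.279)
  = 0.57 × 0.1024 = 0.0584

0.058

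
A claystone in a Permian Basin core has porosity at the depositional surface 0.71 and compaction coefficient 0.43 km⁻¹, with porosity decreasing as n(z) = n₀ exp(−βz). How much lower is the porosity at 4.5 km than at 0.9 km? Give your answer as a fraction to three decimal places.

0.380

n(0.9) = 0.71·e^(−0.43×0.9) = 0.4822
n(4.5) = 0.71·e^(−0.43×4.5) = 0.1025
Δn = 0.4822 − 0.1025 = 0.3796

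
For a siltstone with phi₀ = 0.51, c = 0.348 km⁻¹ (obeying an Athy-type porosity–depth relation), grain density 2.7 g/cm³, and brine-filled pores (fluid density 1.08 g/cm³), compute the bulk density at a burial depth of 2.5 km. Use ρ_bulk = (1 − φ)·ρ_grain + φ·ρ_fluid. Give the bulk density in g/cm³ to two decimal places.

Porosity at depth: phi = 0.51·exp(−0.348×2.5) = 0.51×0.4190 = 0.2137
Bulk density: ρ_b = (1−phi)ρ_g + phi·ρ_f = 0.7863×2.7 + 0.2137×1.08
       = 2.123 + 0.231 = 2.354 g/cm³

2.35 g/cm³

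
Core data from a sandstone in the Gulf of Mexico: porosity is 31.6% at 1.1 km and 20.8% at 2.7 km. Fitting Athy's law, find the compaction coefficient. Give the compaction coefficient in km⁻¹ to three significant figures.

0.261 km⁻¹

Athy: φ(z) = φ₀ e^(−βz) ⇒ φ₁/φ₂ = e^{β(z₂−z₁)} ⇒ β = ln(φ₁/φ₂)/(z₂−z₁)
β = ln(0.316/0.208) / (2.7 − 1.1) = ln(1.519) / 1.6 = 0.4182 / 1.6 = 0.2614 km⁻¹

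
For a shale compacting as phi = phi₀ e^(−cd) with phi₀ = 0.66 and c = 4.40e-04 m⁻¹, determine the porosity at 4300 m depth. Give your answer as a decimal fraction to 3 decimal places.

Working in km (1 km = 1000 m; c in km⁻¹ = c in m⁻¹ × 1000):
phi = phi₀·exp(−c·d) = 0.66 × exp(−0.44 × 4.3) = 0.66 × exp(−1.892)
  = 0.66 × 0.1508 = 0.0995

0.100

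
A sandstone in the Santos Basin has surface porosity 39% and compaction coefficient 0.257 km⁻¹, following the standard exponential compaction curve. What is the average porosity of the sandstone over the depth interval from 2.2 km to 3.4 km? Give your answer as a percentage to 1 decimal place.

⟨φ⟩ = (1/(z₂−z₁)) ∫ φ₀ e^(−cz) dz = φ₀·(e^(−c·z₁) − e^(−c·z₂)) / (c·(z₂−z₁))
e^(−0.257×2.2) = 0.5681; e^(−0.257×3.4) = 0.4174
⟨φ⟩ = 0.39 × (0.5681 − 0.4174) / (0.257 × 1.2) = 0.39 × 0.4889 = 0.1907

19.1%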